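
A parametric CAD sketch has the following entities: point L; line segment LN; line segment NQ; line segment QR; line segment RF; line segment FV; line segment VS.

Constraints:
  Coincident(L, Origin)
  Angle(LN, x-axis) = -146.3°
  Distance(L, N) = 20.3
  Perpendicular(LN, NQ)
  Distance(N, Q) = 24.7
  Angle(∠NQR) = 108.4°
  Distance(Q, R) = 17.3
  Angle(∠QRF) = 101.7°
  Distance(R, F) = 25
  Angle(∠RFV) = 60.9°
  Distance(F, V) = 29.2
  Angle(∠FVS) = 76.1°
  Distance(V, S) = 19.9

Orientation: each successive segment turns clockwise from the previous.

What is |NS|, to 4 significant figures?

27.74

L is at the origin; LN runs at -146.3° with length 20.3, so N = (-16.89, -11.26). The perpendicularity gives NQ at right angles to LN, so NQ runs at 123.7°; with |NQ| = 24.7, Q = (-30.59, 9.286). ∠NQR = 108.4° gives QR at 52.10° from the x-axis; with |QR| = 17.3, R = (-19.97, 22.94). ∠QRF = 101.7° gives RF at -26.20° from the x-axis; with |RF| = 25.0, F = (2.465, 11.90). ∠RFV = 60.9° gives FV at -145.3° from the x-axis; with |FV| = 29.2, V = (-21.54, -4.724). ∠FVS = 76.1° gives VS at 110.8° from the x-axis; with |VS| = 19.9, S = (-28.61, 13.88). Then |NS| = |S − N| = 27.74.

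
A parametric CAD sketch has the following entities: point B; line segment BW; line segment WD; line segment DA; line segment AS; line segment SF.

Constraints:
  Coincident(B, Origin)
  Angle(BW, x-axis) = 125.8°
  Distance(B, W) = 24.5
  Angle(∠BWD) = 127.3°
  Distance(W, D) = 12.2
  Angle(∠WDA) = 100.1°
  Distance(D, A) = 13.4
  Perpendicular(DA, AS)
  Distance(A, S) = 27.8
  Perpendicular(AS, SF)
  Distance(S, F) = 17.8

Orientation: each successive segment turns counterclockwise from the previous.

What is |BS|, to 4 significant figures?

2.476

B is at the origin; BW runs at 125.8° with length 24.5, so W = (-14.33, 19.87). ∠BWD = 127.3° gives WD at 178.5° from the x-axis; with |WD| = 12.2, D = (-26.53, 20.19). ∠WDA = 100.1° gives DA at -101.6° from the x-axis; with |DA| = 13.4, A = (-29.22, 7.064). The perpendicularity gives AS at right angles to DA, so AS runs at -11.60°; with |AS| = 27.8, S = (-1.990, 1.474). Then |BS| = |S − B| = 2.476.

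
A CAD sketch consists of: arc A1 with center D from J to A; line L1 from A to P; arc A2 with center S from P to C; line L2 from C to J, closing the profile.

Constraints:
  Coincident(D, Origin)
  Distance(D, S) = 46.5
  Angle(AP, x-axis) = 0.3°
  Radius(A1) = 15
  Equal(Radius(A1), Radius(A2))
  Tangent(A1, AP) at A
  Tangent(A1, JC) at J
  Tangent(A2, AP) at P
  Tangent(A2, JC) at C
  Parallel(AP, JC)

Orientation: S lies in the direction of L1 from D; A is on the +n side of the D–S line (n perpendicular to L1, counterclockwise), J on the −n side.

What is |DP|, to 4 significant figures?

48.86

Tangency of A1 to both parallel lines with radius 15.0 puts A and J at D ± 15.0·n: A = (-0.07854, 15.00), J = (0.07854, -15.00). Equal radii place P and C the same way about S: P = S + 15.0·n = (46.42, 15.24), C = S − 15.0·n = (46.58, -14.76). Then |DP| = |P − D| = 48.86.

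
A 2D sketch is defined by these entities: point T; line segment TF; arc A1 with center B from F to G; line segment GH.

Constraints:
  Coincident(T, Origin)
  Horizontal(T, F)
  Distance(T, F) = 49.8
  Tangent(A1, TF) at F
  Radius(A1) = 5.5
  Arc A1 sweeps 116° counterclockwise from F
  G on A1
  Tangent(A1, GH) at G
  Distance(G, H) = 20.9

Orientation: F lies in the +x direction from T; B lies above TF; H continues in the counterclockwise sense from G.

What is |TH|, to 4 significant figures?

52.82

T is at the origin; T and F share the same y with |TF| = 49.8 and F on the +x side, so F = (49.80, 0.000). Since A1 is tangent to TF there, BF ⟂ TF, so B = F + (0, 5.5) = (49.80, 5.500). On A1, F sits at bearing -90° from B; a 116° counterclockwise sweep puts G at bearing 26°, so G = B + 5.5·(cos 26°, sin 26°) = (54.74, 7.911). Since A1 is tangent to GH there, BG ⟂ GH, so GH runs along (−sin 26°, cos 26°); with |GH| = 20.9, H = (45.58, 26.70). Then |TH| = |H − T| = 52.82.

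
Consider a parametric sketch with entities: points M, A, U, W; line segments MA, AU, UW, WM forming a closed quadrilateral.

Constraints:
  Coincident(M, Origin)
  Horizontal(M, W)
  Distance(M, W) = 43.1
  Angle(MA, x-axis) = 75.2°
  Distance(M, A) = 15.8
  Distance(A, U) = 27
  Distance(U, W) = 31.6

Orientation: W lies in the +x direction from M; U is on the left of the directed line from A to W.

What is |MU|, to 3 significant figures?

39.4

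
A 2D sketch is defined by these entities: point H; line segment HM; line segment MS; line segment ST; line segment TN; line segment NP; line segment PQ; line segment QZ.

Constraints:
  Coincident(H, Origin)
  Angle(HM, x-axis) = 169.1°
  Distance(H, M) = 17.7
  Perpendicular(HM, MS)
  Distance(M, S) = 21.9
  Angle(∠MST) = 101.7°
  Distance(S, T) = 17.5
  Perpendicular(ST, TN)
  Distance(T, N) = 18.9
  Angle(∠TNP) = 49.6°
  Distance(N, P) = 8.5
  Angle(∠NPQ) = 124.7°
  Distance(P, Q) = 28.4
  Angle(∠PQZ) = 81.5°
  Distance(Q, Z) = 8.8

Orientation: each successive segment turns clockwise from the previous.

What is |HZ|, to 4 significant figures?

38.92

H is at the origin; HM runs at 169.1° with length 17.7, so M = (-17.38, 3.347). HM is perpendicular to MS, so MS runs at 79.10°; with |MS| = 21.9, S = (-13.24, 24.85). ∠MST = 101.7° gives ST at 0.8000° from the x-axis; with |ST| = 17.5, T = (4.259, 25.10). ST ⟂ TN, so TN runs at -89.20°; with |TN| = 18.9, N = (4.523, 6.198). ∠TNP = 49.6° gives NP at 140.4° from the x-axis; with |NP| = 8.5, P = (-2.027, 11.62). ∠NPQ = 124.7° gives PQ at 85.10° from the x-axis; with |PQ| = 28.4, Q = (0.3992, 39.91). ∠PQZ = 81.5° gives QZ at -13.40° from the x-axis; with |QZ| = 8.8, Z = (8.960, 37.87). Then |HZ| = |Z − H| = 38.92.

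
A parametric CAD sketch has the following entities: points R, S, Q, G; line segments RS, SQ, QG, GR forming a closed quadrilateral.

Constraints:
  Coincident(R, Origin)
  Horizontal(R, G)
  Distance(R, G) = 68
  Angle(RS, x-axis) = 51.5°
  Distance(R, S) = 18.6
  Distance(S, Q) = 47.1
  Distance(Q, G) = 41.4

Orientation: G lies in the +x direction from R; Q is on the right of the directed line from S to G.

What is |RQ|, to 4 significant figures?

44.10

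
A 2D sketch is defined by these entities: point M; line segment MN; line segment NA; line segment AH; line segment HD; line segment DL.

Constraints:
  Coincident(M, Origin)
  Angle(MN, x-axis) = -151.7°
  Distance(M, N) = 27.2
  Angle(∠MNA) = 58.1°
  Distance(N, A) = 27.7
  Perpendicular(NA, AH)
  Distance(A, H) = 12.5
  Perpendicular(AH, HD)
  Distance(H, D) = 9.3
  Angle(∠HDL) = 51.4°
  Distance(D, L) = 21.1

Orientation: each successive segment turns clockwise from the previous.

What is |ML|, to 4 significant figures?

32.08

The perpendicularity gives HD at right angles to AH, so HD runs at -93.60°; with |HD| = 9.3, D = (-10.32, 4.684). ∠HDL = 51.4° gives DL at 137.8° from the x-axis; with |DL| = 21.1, L = (-25.95, 18.86). Then |ML| = |L − M| = 32.08.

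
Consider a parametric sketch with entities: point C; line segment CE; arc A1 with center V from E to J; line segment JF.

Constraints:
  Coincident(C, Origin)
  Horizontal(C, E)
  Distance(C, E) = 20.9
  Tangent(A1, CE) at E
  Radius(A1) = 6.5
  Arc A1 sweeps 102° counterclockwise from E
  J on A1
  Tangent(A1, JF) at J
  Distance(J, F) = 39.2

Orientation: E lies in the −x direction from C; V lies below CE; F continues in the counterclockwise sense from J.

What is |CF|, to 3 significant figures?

50.0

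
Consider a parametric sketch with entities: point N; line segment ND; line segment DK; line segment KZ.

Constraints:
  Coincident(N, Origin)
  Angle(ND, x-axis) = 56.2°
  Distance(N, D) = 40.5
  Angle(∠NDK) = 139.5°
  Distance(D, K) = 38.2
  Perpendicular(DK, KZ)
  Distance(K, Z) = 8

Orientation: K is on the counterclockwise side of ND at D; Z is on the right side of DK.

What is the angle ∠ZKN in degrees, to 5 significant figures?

110.87°

N is at the origin; ND runs at 56.2° with length 40.5, so D = 40.5·(cos 56.2°, sin 56.2°) = (22.530, 33.655). ∠NDK = 139.5°, so DK runs at 56.2° + (180° − 139.5°) = 96.700° from the x-axis; with |DK| = 38.2, K = D + 38.2·(cos 96.700°, sin 96.700°) = (18.073, 71.594). The perpendicularity gives KZ at right angles to DK; with |KZ| = 8.0 on the right of DK, Z = K + 8.0·(0.99317, 0.11667) = (26.019, 72.527). Then cos ∠ZKN = KZ·KN / (|KZ||KN|), giving 110.87°.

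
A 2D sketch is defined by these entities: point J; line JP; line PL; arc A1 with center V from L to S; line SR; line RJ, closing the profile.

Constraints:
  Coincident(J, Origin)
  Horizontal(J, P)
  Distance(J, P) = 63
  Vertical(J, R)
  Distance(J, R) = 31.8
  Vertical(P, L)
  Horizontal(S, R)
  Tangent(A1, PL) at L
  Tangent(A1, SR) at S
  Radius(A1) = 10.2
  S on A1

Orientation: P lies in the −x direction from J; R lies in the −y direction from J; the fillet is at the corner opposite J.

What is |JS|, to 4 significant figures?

61.64

J is at the origin; JP is horizontal with |JP| = 63.0 and P on the −x side, so P = (-63.00, 0.000). J and R share the same x with |JR| = 31.8 and R on the −y side, so R = (0.000, -31.80). The virtual corner opposite J is at (-63.00, -31.80). The tangent condition forces VL to be normal to PL and tangency of A1 to SR means the radius VS is perpendicular to SR, with radius 10.2, so the center V sits 10.2 in from both sides at V = (-52.80, -21.60). That places the tangent points at L = (-63.00, -21.60) on PL and S = (-52.80, -31.80) on SR. Then |JS| = |S − J| = 61.64.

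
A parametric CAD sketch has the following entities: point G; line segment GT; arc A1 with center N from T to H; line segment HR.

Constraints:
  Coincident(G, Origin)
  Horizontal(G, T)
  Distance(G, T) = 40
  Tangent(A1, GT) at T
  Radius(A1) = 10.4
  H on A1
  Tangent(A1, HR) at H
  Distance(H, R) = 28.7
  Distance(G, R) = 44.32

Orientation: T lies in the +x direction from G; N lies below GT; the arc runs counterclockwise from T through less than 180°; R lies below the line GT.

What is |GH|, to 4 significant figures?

30.97

G is at the origin; G and T share the same y with |GT| = 40.0 and T on the +x side, so T = (40.00, 0.000). Since A1 is tangent to GT there, NT ⟂ GT, so N = T + (0, -10.4) = (40.00, -10.40). Since NH ⟂ HR (tangency), |NR| = √(10.4² + 28.7²) = 30.53 regardless of where H sits on A1. So R lies on both circle(G, 44.32) and circle(N, 30.53); the below-GT intersection is R = (24.69, -36.81). H is the foot of the tangent from R: H = (29.76, -8.560).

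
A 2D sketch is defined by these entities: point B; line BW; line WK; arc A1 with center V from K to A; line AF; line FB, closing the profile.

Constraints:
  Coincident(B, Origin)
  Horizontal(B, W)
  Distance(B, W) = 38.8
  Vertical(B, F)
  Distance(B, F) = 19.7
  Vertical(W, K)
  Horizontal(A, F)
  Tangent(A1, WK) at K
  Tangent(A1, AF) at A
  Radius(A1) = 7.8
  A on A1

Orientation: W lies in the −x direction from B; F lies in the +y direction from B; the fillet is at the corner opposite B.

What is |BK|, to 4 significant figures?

40.58

The virtual corner opposite B is at (-38.80, 19.70). The tangent condition forces VK to be normal to WK and tangency of A1 to AF means the radius VA is perpendicular to AF, with radius 7.8, so the center V sits 7.8 in from both sides at V = (-31.00, 11.90). That places the tangent points at K = (-38.80, 11.90) on WK and A = (-31.00, 19.70) on AF. Then |BK| = |K − B| = 40.58.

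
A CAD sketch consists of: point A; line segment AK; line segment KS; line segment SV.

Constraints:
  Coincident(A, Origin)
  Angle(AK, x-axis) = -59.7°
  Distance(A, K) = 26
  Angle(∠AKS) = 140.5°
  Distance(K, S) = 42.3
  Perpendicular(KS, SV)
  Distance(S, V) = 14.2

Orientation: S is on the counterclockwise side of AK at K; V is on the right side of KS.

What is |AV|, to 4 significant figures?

69.53

∠AKS = 140.5°, so KS runs at -59.7° + (180° − 140.5°) = -20.20° from the x-axis; with |KS| = 42.3, S = K + 42.3·(cos -20.20°, sin -20.20°) = (52.82, -37.05). KS is perpendicular to SV; with |SV| = 14.2 on the right of KS, V = S + 14.2·(-0.3453, -0.9385) = (47.91, -50.38). Then |AV| = |V − A| = 69.53.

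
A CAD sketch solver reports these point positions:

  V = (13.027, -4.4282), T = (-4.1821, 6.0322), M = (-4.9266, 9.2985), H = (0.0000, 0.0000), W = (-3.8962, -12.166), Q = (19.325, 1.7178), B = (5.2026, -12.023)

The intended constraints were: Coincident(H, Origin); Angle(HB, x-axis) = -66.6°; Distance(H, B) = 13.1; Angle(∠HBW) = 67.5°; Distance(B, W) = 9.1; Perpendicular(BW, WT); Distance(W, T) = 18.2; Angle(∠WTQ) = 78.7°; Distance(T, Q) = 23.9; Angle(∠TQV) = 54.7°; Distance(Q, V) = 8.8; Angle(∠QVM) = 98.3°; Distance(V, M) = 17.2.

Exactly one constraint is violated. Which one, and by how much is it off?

Distance(V, M) = 17.2 — off by 5.40.

H = (0.00, 0.00) ✓; HB at -66.60° ✓; |HB| = 13.10 ✓; ∠HBW = 67.50° ✓; |BW| = 9.100 ✓; ∠(BW, WT) = 90.00° ✓; |WT| = 18.20 ✓; ∠WTQ = 78.70° ✓; |TQ| = 23.90 ✓; ∠TQV = 54.70° ✓; |QV| = 8.800 ✓; ∠QVM = 98.30° ✓; |VM| = 22.60 ✗.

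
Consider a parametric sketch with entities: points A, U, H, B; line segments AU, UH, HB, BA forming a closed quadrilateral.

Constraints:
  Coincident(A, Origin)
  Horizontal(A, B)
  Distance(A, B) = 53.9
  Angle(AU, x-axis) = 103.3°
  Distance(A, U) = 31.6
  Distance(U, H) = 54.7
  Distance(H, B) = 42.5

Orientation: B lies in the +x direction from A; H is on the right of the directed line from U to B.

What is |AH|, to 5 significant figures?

24.593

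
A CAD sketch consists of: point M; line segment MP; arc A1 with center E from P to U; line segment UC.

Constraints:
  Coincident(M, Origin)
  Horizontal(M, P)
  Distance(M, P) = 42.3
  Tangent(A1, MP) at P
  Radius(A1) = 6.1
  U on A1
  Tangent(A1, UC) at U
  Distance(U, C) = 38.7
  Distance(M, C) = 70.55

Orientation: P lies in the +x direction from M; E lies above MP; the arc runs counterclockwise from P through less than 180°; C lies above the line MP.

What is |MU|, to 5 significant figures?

48.518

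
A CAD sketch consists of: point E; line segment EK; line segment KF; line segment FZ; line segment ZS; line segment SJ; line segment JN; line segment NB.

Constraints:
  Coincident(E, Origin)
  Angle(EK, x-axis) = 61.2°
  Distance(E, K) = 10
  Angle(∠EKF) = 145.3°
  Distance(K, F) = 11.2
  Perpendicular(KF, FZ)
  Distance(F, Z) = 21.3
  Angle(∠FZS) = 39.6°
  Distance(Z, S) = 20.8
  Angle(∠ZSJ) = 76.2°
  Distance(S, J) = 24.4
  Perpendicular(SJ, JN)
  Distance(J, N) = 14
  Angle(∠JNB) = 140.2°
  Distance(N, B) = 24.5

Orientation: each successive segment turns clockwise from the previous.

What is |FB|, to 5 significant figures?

32.275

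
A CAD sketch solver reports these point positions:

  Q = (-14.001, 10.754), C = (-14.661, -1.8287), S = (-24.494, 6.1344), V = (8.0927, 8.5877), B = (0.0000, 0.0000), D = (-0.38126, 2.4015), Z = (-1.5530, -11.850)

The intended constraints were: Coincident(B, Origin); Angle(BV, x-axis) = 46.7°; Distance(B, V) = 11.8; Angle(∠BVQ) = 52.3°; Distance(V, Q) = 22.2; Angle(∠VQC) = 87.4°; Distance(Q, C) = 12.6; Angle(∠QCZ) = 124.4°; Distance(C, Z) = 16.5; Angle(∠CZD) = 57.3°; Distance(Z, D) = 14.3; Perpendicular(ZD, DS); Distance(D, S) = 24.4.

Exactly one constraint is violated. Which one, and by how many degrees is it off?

Perpendicular(ZD, DS) — off by 4.10°.

B = (0.00, 0.00) ✓; BV at 46.70° ✓; |BV| = 11.80 ✓; ∠BVQ = 52.30° ✓; |VQ| = 22.20 ✓; ∠VQC = 87.40° ✓; |QC| = 12.60 ✓; ∠QCZ = 124.4° ✓; |CZ| = 16.50 ✓; ∠CZD = 57.30° ✓; |ZD| = 14.30 ✓; ∠(ZD, DS) = 85.90° ✗; |DS| = 24.40 ✓.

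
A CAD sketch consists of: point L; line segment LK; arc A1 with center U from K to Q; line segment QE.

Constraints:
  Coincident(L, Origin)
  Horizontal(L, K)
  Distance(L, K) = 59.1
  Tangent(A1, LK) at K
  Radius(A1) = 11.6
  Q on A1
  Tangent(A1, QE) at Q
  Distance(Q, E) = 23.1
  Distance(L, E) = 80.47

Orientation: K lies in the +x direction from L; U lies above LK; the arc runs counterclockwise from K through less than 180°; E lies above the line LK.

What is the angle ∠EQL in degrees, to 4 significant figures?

104.9°

L is at the origin; L and K share the same y with |LK| = 59.1 and K on the +x side, so K = (59.10, 0.000). Since A1 is tangent to LK there, UK ⟂ LK, so U = K + (0, 11.6) = (59.10, 11.60). Since UQ ⟂ QE (tangency), |UE| = √(11.6² + 23.1²) = 25.85 regardless of where Q sits on A1. So E lies on both circle(L, 80.47) and circle(U, 25.85); the above-LK intersection is E = (73.30, 33.20). Q is the foot of the tangent from E: Q = (70.62, 10.25).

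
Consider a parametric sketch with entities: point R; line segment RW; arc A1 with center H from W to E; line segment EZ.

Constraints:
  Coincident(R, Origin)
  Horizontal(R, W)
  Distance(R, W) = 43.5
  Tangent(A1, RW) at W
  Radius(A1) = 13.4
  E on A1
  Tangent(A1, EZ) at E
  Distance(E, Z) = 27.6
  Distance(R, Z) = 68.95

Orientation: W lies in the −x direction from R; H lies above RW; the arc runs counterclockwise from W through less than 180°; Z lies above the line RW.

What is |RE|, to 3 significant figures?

41.5

Checks: |HE| = 13.40 ✓; ∠(HE, EZ) = 90.00° ✓; |EZ| = 27.60 ✓; |RZ| = 68.95 ✓.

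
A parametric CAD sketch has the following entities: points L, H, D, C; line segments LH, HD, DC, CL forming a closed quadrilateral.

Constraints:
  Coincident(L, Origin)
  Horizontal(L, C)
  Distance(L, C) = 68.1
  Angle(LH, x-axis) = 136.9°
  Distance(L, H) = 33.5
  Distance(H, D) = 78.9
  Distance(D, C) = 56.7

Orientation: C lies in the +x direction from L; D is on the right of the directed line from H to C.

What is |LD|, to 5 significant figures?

45.863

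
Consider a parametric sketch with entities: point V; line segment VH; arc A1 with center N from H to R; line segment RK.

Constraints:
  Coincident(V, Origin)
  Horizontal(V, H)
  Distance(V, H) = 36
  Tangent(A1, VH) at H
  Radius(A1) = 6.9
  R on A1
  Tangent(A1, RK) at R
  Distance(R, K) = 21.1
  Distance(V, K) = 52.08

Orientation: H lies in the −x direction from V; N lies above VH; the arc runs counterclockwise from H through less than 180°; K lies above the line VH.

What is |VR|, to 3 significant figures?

32.7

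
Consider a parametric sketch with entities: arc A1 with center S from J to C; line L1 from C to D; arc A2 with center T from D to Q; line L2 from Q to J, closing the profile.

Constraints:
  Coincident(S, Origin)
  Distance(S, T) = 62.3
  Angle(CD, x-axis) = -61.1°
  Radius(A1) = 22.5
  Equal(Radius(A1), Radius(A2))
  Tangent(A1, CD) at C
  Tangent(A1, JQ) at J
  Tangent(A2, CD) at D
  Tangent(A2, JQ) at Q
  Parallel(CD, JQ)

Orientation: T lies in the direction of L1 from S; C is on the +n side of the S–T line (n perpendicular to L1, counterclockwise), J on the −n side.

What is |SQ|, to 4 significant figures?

66.24

Tangency of A1 to both parallel lines with radius 22.5 puts C and J at S ± 22.5·n: C = (19.70, 10.87), J = (-19.70, -10.87). Equal radii place D and Q the same way about T: D = T + 22.5·n = (49.81, -43.67), Q = T − 22.5·n = (10.41, -65.42). Then |SQ| = |Q − S| = 66.24.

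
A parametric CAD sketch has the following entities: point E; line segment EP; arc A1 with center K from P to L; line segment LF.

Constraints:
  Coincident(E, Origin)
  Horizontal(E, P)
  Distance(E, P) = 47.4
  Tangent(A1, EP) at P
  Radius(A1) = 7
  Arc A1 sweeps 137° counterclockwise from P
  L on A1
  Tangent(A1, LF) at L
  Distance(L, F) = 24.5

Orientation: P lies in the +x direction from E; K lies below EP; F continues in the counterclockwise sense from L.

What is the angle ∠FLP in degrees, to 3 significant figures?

112°

On A1, P sits at bearing 90° from K; a 137° counterclockwise sweep puts L at bearing 227°, so L = K + 7.0·(cos 227°, sin 227°) = (42.6, -12.1). A1 meets LF tangentially, so KL is at right angles to LF, so LF runs along (−sin 227°, cos 227°); with |LF| = 24.5, F = (60.5, -28.8). Then cos ∠FLP = LF·LP / (|LF||LP|), giving 112°.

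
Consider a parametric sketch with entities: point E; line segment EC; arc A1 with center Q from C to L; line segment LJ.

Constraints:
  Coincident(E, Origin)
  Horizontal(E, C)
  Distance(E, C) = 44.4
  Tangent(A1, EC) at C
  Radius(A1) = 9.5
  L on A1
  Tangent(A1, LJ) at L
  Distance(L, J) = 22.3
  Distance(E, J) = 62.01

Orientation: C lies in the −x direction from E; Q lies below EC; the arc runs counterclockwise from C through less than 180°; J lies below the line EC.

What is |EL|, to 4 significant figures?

54.79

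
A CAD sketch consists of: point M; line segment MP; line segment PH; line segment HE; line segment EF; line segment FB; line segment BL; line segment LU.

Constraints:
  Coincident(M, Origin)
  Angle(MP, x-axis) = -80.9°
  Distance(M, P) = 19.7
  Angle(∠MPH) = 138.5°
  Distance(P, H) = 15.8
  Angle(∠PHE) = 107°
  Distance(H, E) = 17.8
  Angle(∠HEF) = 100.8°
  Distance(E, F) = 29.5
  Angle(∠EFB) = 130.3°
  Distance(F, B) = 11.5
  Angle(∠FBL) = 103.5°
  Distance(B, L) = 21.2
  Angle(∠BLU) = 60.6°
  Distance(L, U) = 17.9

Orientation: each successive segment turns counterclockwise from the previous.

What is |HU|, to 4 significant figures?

21.84

M is at the origin; MP runs at -80.9° with length 19.7, so P = (3.116, -19.45). ∠MPH = 138.5° gives PH at -39.40° from the x-axis; with |PH| = 15.8, H = (15.32, -29.48). ∠PHE = 107.0° gives HE at 33.60° from the x-axis; with |HE| = 17.8, E = (30.15, -19.63). ∠HEF = 100.8° gives EF at 112.8° from the x-axis; with |EF| = 29.5, F = (18.72, 7.565). ∠EFB = 130.3° gives FB at 162.5° from the x-axis; with |FB| = 11.5, B = (7.751, 11.02). ∠FBL = 103.5° gives BL at -121.0° from the x-axis; with |BL| = 21.2, L = (-3.167, -7.149). ∠BLU = 60.6° gives LU at -1.600° from the x-axis; with |LU| = 17.9, U = (14.73, -7.649). Then |HU| = |U − H| = 21.84.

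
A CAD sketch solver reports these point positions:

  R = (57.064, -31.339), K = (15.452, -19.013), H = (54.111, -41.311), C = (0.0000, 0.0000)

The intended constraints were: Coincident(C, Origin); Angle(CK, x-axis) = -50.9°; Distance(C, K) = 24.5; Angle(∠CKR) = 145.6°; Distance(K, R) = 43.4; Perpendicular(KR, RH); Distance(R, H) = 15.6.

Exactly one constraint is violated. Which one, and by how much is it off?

Distance(R, H) = 15.6 — off by 5.20.

C = (0.00, 0.00) ✓; CK at -50.90° ✓; |CK| = 24.50 ✓; ∠CKR = 145.6° ✓; |KR| = 43.40 ✓; ∠(KR, RH) = 90.00° ✓; |RH| = 10.40 ✗.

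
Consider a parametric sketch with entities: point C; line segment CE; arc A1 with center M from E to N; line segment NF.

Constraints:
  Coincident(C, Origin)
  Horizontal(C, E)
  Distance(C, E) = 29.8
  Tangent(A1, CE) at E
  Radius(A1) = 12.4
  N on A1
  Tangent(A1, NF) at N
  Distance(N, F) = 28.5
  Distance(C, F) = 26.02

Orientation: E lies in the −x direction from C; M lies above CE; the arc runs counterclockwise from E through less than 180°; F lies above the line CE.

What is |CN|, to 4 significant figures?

20.84

Checks: |MN| = 12.40 ✓; ∠(MN, NF) = 90.00° ✓; |NF| = 28.50 ✓; |CF| = 26.02 ✓.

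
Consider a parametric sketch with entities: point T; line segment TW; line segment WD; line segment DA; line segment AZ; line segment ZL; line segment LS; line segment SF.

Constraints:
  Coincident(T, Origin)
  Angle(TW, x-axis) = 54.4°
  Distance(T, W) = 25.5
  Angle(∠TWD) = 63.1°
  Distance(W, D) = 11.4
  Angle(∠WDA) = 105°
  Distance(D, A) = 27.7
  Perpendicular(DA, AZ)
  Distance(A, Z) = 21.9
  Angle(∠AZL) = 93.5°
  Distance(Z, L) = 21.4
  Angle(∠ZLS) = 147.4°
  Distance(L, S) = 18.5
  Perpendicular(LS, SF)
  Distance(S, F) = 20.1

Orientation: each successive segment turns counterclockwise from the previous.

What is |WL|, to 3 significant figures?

15.3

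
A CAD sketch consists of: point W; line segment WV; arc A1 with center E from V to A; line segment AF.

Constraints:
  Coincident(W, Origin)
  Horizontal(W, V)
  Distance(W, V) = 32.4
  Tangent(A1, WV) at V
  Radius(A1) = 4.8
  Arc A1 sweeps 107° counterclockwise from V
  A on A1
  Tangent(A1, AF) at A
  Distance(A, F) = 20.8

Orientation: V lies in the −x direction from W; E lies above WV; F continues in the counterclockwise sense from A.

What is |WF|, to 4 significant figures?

42.77

W is at the origin; WV is horizontal with |WV| = 32.4 and V on the −x side, so V = (-32.40, 0.000). The tangent condition forces EV to be normal to WV, so E = V + (0, 4.8) = (-32.40, 4.800). On A1, V sits at bearing -90° from E; a 107° counterclockwise sweep puts A at bearing 17°, so A = E + 4.8·(cos 17°, sin 17°) = (-27.81, 6.203). Since A1 is tangent to AF there, EA ⟂ AF, so AF runs along (−sin 17°, cos 17°); with |AF| = 20.8, F = (-33.89, 26.09). Then |WF| = |F − W| = 42.77.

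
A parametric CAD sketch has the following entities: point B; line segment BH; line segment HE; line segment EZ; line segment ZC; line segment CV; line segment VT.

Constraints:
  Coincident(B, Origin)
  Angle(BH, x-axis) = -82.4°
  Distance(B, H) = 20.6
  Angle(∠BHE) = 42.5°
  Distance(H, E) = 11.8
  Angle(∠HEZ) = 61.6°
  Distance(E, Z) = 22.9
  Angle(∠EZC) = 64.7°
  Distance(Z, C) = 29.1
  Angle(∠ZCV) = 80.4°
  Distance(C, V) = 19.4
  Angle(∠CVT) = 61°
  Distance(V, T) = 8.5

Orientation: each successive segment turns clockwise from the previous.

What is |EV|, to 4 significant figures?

16.16

B is at the origin; BH runs at -82.4° with length 20.6, so H = (2.724, -20.42). ∠BHE = 42.5° gives HE at 140.1° from the x-axis; with |HE| = 11.8, E = (-6.328, -12.85). ∠HEZ = 61.6° gives EZ at 21.70° from the x-axis; with |EZ| = 22.9, Z = (14.95, -4.383). ∠EZC = 64.7° gives ZC at -93.60° from the x-axis; with |ZC| = 29.1, C = (13.12, -33.43). ∠ZCV = 80.4° gives CV at 166.8° from the x-axis; with |CV| = 19.4, V = (-5.766, -29.00). Then |EV| = |V − E| = 16.16.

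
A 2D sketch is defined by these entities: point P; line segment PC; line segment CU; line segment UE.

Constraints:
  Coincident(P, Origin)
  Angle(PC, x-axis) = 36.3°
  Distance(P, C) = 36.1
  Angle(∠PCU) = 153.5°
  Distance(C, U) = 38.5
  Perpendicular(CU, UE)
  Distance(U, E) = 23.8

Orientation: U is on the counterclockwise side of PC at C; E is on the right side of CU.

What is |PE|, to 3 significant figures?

81.3

P is at the origin; PC runs at 36.3° with length 36.1, so C = 36.1·(cos 36.3°, sin 36.3°) = (29.1, 21.4). ∠PCU = 153.5°, so CU runs at 36.3° + (180° − 153.5°) = 62.8° from the x-axis; with |CU| = 38.5, U = C + 38.5·(cos 62.8°, sin 62.8°) = (46.7, 55.6). CU is perpendicular to UE; with |UE| = 23.8 on the right of CU, E = U + 23.8·(0.889, -0.457) = (67.9, 44.7). Then |PE| = |E − P| = 81.3.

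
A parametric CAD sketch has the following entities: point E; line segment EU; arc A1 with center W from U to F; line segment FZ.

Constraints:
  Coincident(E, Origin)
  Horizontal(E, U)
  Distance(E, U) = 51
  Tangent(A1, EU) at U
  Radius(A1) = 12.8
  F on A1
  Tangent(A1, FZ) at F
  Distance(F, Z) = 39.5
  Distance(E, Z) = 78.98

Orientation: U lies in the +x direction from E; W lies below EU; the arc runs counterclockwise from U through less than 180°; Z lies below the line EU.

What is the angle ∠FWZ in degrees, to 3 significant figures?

72.0°

Checks: |WF| = 12.80 ✓; ∠(WF, FZ) = 90.00° ✓; |FZ| = 39.50 ✓; |EZ| = 78.98 ✓.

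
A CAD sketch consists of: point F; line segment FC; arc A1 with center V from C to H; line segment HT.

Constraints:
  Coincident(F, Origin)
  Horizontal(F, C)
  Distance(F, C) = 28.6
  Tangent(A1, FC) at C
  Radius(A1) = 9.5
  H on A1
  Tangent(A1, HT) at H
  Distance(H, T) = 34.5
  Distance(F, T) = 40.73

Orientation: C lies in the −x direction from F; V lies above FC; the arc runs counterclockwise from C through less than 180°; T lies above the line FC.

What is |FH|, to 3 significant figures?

20.6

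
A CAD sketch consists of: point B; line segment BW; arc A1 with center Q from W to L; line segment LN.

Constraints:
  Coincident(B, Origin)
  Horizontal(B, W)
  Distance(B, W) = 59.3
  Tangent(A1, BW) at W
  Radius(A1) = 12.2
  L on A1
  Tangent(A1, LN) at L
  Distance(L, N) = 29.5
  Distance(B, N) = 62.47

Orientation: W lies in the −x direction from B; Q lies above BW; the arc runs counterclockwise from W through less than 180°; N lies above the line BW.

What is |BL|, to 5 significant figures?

48.612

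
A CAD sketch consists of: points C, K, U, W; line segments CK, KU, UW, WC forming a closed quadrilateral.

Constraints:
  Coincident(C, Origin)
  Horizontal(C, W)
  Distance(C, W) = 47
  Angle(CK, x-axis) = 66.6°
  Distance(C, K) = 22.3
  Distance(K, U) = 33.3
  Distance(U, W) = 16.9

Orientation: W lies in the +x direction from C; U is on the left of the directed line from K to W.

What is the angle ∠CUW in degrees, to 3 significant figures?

86.6°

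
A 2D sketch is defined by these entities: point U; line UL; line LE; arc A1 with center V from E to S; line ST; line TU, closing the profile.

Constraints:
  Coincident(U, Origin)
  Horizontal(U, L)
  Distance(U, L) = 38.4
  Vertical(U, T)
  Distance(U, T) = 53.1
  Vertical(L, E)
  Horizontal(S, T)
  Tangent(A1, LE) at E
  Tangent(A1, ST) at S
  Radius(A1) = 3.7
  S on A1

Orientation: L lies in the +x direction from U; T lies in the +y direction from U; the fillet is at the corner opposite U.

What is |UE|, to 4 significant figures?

62.57

U is at the origin; UL is horizontal with |UL| = 38.4 and L on the +x side, so L = (38.40, 0.000). U and T share the same x with |UT| = 53.1 and T on the +y side, so T = (0.000, 53.10). The virtual corner opposite U is at (38.40, 53.10). The tangent condition forces VE to be normal to LE and the tangent condition forces VS to be normal to ST, with radius 3.7, so the center V sits 3.7 in from both sides at V = (34.70, 49.40). That places the tangent points at E = (38.40, 49.40) on LE and S = (34.70, 53.10) on ST. Then |UE| = |E − U| = 62.57.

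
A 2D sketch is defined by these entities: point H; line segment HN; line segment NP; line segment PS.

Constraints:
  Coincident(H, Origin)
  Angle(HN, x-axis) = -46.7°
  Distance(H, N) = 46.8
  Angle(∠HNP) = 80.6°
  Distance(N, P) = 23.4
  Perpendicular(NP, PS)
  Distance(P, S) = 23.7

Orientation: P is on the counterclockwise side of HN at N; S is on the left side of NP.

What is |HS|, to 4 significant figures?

27.45

∠HNP = 80.6°, so NP runs at -46.7° + (180° − 80.6°) = 52.70° from the x-axis; with |NP| = 23.4, P = N + 23.4·(cos 52.70°, sin 52.70°) = (46.28, -15.45). NP ⟂ PS; with |PS| = 23.7 on the left of NP, S = P + 23.7·(-0.7955, 0.6060) = (27.42, -1.084). Then |HS| = |S − H| = 27.45.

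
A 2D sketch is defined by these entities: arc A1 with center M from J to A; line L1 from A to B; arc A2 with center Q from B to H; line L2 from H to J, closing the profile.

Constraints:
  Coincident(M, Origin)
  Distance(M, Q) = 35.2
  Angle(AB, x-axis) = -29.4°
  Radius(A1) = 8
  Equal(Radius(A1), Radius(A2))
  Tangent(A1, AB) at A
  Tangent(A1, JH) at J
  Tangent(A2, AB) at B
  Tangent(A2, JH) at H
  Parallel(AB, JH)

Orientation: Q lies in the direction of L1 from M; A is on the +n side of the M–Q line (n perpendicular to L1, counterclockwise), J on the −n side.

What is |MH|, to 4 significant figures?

36.10

Tangency of A1 to both parallel lines with radius 8.0 puts A and J at M ± 8.0·n: A = (3.927, 6.970), J = (-3.927, -6.970). Equal radii place B and H the same way about Q: B = Q + 8.0·n = (34.59, -10.31), H = Q − 8.0·n = (26.74, -24.25). Then |MH| = |H − M| = 36.10.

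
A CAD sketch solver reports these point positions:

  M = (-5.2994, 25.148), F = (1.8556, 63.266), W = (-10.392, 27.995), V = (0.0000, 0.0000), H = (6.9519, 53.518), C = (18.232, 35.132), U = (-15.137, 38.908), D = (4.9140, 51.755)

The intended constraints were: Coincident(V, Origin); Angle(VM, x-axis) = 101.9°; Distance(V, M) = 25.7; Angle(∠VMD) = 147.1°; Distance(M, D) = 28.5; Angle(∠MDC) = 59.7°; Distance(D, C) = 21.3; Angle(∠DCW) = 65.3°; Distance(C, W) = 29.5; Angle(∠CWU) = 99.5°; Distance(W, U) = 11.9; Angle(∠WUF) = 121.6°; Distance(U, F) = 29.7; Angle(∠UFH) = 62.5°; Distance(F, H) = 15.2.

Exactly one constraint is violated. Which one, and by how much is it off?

Distance(F, H) = 15.2 — off by 4.20.

V = (0.00, 0.00) ✓; VM at 101.9° ✓; |VM| = 25.70 ✓; ∠VMD = 147.1° ✓; |MD| = 28.50 ✓; ∠MDC = 59.70° ✓; |DC| = 21.30 ✓; ∠DCW = 65.30° ✓; |CW| = 29.50 ✓; ∠CWU = 99.50° ✓; |WU| = 11.90 ✓; ∠WUF = 121.6° ✓; |UF| = 29.70 ✓; ∠UFH = 62.50° ✓; |FH| = 11.00 ✗.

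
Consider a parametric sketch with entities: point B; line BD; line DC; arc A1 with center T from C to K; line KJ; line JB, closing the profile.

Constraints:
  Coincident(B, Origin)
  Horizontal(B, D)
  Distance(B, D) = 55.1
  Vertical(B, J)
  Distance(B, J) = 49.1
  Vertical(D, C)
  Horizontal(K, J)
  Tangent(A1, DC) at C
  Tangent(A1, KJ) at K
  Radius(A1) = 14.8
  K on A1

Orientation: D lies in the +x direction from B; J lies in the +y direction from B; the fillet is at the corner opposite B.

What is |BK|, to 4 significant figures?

63.52

B is at the origin; BD is horizontal with |BD| = 55.1 and D on the +x side, so D = (55.10, 0.000). B and J share the same x with |BJ| = 49.1 and J on the +y side, so J = (0.000, 49.10). The virtual corner opposite B is at (55.10, 49.10). Since A1 is tangent to DC there, TC ⟂ DC and the tangent condition forces TK to be normal to KJ, with radius 14.8, so the center T sits 14.8 in from both sides at T = (40.30, 34.30). That places the tangent points at C = (55.10, 34.30) on DC and K = (40.30, 49.10) on KJ. Then |BK| = |K − B| = 63.52.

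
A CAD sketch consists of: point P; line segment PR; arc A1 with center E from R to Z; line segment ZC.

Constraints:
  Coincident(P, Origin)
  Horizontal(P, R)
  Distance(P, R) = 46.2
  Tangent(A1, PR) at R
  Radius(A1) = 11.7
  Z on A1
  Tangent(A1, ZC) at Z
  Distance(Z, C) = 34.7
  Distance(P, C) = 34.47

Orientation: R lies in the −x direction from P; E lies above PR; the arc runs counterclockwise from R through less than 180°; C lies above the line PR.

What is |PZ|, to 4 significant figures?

37.42

P is at the origin; PR is horizontal with |PR| = 46.2 and R on the −x side, so R = (-46.20, 0.000). The tangent condition forces ER to be normal to PR, so E = R + (0, 11.7) = (-46.20, 11.70). Since EZ ⟂ ZC (tangency), |EC| = √(11.7² + 34.7²) = 36.62 regardless of where Z sits on A1. So C lies on both circle(P, 34.47) and circle(E, 36.62); the above-PR intersection is C = (-15.08, 31.00). Z is the foot of the tangent from C: Z = (-37.18, 4.247).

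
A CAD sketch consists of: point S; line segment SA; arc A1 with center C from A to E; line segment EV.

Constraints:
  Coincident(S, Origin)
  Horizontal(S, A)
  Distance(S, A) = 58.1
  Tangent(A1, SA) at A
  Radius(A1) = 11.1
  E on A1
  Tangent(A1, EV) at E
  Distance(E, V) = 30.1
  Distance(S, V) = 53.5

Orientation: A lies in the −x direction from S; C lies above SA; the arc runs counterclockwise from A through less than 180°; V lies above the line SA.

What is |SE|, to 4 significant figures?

48.12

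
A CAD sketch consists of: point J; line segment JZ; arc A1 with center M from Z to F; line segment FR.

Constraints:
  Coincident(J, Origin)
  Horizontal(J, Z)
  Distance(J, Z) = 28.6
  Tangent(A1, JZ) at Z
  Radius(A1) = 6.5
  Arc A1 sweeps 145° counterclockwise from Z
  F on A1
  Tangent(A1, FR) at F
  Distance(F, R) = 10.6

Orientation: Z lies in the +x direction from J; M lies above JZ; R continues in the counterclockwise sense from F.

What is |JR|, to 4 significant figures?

29.66

J is at the origin; J and Z share the same y with |JZ| = 28.6 and Z on the +x side, so Z = (28.60, 0.000). The tangent condition forces MZ to be normal to JZ, so M = Z + (0, 6.5) = (28.60, 6.500). On A1, Z sits at bearing -90° from M; a 145° counterclockwise sweep puts F at bearing 55°, so F = M + 6.5·(cos 55°, sin 55°) = (32.33, 11.82). The tangent condition forces MF to be normal to FR, so FR runs along (−sin 55°, cos 55°); with |FR| = 10.6, R = (23.65, 17.90). Then |JR| = |R − J| = 29.66.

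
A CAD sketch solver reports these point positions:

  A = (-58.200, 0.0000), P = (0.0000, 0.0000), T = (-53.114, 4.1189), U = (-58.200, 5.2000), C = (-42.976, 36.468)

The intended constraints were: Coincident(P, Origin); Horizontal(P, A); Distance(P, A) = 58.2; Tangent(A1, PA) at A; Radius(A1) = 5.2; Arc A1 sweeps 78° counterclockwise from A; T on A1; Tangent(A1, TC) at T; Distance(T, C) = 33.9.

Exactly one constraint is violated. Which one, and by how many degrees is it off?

Tangent(A1, TC) at T — off by 5.40°.

P = (0.00, 0.00) ✓; P.y = 0.00, A.y = 0.00 ✓; |PA| = 58.20 ✓; ∠(UA, AP) = 90.00° ✓; |UA| = 5.200 ✓; bearing(U→T) − bearing(U→A) = 78.00° ✓; |UT| = 5.200 ✓; ∠(UT, TC) = 95.40° ✗; |TC| = 33.90 ✓.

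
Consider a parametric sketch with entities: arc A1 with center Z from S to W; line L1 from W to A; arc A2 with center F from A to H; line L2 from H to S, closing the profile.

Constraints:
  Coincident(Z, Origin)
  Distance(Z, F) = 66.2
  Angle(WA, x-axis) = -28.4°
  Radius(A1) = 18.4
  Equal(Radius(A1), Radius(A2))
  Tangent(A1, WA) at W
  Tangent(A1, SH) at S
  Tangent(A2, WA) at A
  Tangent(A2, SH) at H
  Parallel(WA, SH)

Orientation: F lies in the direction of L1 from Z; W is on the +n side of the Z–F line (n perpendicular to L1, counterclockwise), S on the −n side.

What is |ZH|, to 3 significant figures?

68.7

The slot axis is L1's direction at -28.4°, so u = (cos -28.4°, sin -28.4°) = (0.880, -0.476) and n = (−sin -28.4°, cos -28.4°) = (0.476, 0.880). Z is at the origin and F lies 66.2 along u from Z, so F = 66.2·u = (58.2, -31.5). Tangency of A1 to both parallel lines with radius 18.4 puts W and S at Z ± 18.4·n: W = (8.75, 16.2), S = (-8.75, -16.2). Equal radii place A and H the same way about F: A = F + 18.4·n = (67.0, -15.3), H = F − 18.4·n = (49.5, -47.7). Then |ZH| = |H − Z| = 68.7.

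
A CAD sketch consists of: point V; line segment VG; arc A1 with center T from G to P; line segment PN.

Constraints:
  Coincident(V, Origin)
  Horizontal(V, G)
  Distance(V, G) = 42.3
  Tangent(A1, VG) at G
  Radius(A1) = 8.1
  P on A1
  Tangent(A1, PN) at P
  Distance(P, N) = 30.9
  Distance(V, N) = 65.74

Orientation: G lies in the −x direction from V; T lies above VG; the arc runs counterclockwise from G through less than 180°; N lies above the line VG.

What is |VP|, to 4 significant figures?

37.94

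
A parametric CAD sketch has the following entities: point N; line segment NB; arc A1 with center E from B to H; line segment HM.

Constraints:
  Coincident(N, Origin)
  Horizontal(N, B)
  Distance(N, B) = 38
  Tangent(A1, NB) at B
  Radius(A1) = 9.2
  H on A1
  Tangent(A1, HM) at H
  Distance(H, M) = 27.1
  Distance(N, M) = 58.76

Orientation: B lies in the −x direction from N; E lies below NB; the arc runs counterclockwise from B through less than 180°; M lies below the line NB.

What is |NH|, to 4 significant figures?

48.16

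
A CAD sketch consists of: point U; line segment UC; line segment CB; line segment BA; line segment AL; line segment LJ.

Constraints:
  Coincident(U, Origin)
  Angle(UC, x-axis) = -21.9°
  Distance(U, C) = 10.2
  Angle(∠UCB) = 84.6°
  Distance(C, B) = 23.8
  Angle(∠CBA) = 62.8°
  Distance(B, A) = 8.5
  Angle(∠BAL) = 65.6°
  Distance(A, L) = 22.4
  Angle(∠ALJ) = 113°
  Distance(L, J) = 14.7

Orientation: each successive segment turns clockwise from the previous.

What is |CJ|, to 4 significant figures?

26.35

U is at the origin; UC runs at -21.9° with length 10.2, so C = (9.464, -3.804). ∠UCB = 84.6° gives CB at -117.3° from the x-axis; with |CB| = 23.8, B = (-1.452, -24.95). ∠CBA = 62.8° gives BA at 125.5° from the x-axis; with |BA| = 8.5, A = (-6.388, -18.03). ∠BAL = 65.6° gives AL at 11.10° from the x-axis; with |AL| = 22.4, L = (15.59, -13.72). ∠ALJ = 113.0° gives LJ at -55.90° from the x-axis; with |LJ| = 14.7, J = (23.83, -25.89). Then |CJ| = |J − C| = 26.35.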